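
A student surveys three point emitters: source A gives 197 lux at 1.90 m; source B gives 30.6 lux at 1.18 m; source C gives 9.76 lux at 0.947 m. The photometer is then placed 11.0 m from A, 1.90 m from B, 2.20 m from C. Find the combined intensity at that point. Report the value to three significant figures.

19.5 lux

By superposition, sum each source's inverse-square contribution:
A: 197 × (1.90/11.0)² = 5.877 lux
B: 30.6 × (1.18/1.90)² = 11.80 lux
C: 9.76 × (0.947/2.20)² = 1.808 lux
Total = 5.877 + 11.80 + 1.808 = 19.48 lux.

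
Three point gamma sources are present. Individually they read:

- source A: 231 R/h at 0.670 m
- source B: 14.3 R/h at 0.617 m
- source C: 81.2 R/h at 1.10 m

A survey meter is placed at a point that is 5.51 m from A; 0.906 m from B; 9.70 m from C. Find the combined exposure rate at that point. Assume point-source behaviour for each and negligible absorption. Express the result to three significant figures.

By superposition, sum each source's inverse-square contribution:
A: 231 × (0.670/5.51)² = 3.416 R/h
B: 14.3 × (0.617/0.906)² = 6.632 R/h
C: 81.2 × (1.10/9.70)² = 1.044 R/h
Total = 3.416 + 6.632 + 1.044 = 11.09 R/h.

11.1 R/h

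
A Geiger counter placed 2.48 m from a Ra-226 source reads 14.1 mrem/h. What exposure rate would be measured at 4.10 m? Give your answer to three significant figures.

5.16 mrem/h

By the inverse-square law, scaling from 2.48 m to 4.10 m:
14.1 × (2.48/4.10)² = 14.1 × 0.3659 = 5.159 mrem/h.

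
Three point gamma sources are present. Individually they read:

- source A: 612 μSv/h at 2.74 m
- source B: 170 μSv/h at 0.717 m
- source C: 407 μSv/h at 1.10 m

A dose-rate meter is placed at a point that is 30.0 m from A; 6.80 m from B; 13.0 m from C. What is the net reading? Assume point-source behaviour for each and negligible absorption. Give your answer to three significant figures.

9.91 μSv/h

By superposition, sum each source's inverse-square contribution:
A: 612 × (2.74/30.0)² = 5.105 μSv/h
B: 170 × (0.717/6.80)² = 1.890 μSv/h
C: 407 × (1.10/13.0)² = 2.914 μSv/h
Total = 5.105 + 1.890 + 2.914 = 9.909 μSv/h.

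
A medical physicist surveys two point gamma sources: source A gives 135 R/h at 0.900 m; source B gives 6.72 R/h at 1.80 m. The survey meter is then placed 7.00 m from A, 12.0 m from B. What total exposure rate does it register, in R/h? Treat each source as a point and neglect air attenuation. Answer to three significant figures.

2.38 R/h

By superposition, sum each source's inverse-square contribution:
A: 135 × (0.900/7.00)² = 2.232 R/h
B: 6.72 × (1.80/12.0)² = 0.1512 R/h
Total = 2.232 + 0.1512 = 2.383 R/h.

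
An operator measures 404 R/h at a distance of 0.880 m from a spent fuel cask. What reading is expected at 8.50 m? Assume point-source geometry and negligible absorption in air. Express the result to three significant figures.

4.33 R/h

Since intensity falls as 1/r², the rate at 8.50 m is
404 × (0.880/8.50)² = 404 × 0.01072 = 4.331 R/h.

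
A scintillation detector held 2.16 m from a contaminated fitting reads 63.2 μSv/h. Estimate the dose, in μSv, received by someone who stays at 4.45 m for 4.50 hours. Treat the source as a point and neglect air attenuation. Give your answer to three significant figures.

Using I₁d₁² = I₂d₂², rate at 4.45 m:
(2.16/4.45)² = 0.2356, so 63.2 × 0.2356 = 14.89 μSv/h.
Dose = rate × time = 14.89 μSv/h × 4.500 h = 67.00 μSv.

67.0 μSv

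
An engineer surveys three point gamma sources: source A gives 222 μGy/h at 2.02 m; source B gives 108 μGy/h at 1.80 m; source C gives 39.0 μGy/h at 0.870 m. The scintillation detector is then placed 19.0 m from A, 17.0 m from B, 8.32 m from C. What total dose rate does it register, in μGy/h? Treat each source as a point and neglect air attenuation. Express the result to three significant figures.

Each source contributes Iᵢ·(dᵢ/rᵢ)²; contributions add.
A: 222 × (2.02/19.0)² = 2.509 μGy/h
B: 108 × (1.80/17.0)² = 1.211 μGy/h
C: 39.0 × (0.870/8.32)² = 0.4264 μGy/h
Total = 2.509 + 1.211 + 0.4264 = 4.146 μGy/h.

4.15 μGy/h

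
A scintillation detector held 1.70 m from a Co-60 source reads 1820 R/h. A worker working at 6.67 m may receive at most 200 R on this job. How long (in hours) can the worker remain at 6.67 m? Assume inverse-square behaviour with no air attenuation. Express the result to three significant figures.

Using I₁d₁² = I₂d₂², rate at 6.67 m:
1820 × (1.70/6.67)² = 1820 × 0.06496 = 118.2 R/h.
Stay time = 200 R ÷ 118.2 R/h = 1.692 h.

1.69 h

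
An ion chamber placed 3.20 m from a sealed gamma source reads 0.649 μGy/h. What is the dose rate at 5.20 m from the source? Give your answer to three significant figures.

0.246 μGy/h

By the inverse-square law, scaling from 3.20 m to 5.20 m:
0.649 × (3.20/5.20)² = 0.649 × 0.3787 = 0.2458 μGy/h.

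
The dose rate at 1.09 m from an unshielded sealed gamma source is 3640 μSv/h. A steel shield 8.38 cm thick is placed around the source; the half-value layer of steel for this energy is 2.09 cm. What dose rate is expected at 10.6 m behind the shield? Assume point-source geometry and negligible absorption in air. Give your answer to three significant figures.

Distance alone: 3640 × (1.09/10.6)² = 3640 × 0.01057 = 38.47 μSv/h.
Shield: 8.38/2.09 = 4.010 half-value layers → attenuation 2^(−4.010) = 0.06207.
Combined: 38.47 × 0.06207 = 2.388 μSv/h.

2.39 μSv/h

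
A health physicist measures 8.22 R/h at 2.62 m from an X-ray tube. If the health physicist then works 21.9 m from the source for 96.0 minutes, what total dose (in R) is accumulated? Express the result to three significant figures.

0.188 R

Applying the 1/r² law, rate at 21.9 m:
(2.62/21.9)² = 0.01431, so 8.22 × 0.01431 = 0.1176 R/h.
Dose = rate × time = 0.1176 R/h × 1.600 h = 0.1882 R.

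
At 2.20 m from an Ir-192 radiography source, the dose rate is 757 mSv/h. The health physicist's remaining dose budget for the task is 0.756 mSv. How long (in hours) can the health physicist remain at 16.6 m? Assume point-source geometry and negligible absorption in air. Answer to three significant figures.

By the inverse-square law, rate at 16.6 m:
757 × (2.20/16.6)² = 757 × 0.01756 = 13.29 mSv/h.
Stay time = 0.756 mSv ÷ 13.29 mSv/h = 0.05688 h.

0.0569 h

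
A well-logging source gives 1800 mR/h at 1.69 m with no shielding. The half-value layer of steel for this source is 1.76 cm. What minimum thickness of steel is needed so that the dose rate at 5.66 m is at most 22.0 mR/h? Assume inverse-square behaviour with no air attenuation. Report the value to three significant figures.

5.05 cm

At 5.66 m, distance alone gives 1800 × (1.69/5.66)² = 1800 × 0.08915 = 160.5 mR/h.
Further attenuation needed: 160.5/22.0 = 7.295.
n = log₂(7.295) = 2.867 half-value layers.
Thickness = 2.867 × 1.76 cm = 5.046 cm.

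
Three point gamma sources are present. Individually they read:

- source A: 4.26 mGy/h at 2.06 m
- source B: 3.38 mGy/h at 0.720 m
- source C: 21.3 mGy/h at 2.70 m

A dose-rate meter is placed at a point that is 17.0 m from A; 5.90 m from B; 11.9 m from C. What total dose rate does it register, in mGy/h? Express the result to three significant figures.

1.21 mGy/h

By superposition, sum each source's inverse-square contribution:
A: 4.26 × (2.06/17.0)² = 0.06255 mGy/h
B: 3.38 × (0.720/5.90)² = 0.05034 mGy/h
C: 21.3 × (2.70/11.9)² = 1.097 mGy/h
Total = 0.06255 + 0.05034 + 1.097 = 1.210 mGy/h.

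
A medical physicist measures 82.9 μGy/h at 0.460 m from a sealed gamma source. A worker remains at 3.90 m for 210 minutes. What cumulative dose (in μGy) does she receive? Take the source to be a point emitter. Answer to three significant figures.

4.04 μGy

By the inverse-square law, rate at 3.90 m:
82.9 × (0.460/3.90)² = 82.9 × 0.01391 = 1.153 μGy/h.
Dose = rate × time = 1.153 μGy/h × 3.500 h = 4.035 μGy.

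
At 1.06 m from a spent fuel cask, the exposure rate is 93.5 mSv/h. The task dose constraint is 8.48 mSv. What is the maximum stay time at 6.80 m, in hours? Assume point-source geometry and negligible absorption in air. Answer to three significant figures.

Since intensity falls as 1/r², rate at 6.80 m:
(1.06/6.80)² = 0.02430, so 93.5 × 0.02430 = 2.272 mSv/h.
Stay time = 8.48 mSv ÷ 2.272 mSv/h = 3.732 h.

3.73 h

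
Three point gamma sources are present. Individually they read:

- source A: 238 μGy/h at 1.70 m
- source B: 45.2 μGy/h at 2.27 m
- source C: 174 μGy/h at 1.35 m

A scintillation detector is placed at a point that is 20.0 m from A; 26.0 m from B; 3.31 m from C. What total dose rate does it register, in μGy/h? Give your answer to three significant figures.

31.0 μGy/h

Each source contributes Iᵢ·(dᵢ/rᵢ)²; contributions add.
A: 238 × (1.70/20.0)² = 1.720 μGy/h
B: 45.2 × (2.27/26.0)² = 0.3445 μGy/h
C: 174 × (1.35/3.31)² = 28.94 μGy/h
Total = 1.720 + 0.3445 + 28.94 = 31.00 μGy/h.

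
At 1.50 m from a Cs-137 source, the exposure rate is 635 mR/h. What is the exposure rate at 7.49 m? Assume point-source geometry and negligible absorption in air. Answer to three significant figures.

25.5 mR/h

Using I₁d₁² = I₂d₂², the rate at 7.49 m is
(1.50/7.49)² = 0.04011, so 635 × 0.04011 = 25.47 mR/h.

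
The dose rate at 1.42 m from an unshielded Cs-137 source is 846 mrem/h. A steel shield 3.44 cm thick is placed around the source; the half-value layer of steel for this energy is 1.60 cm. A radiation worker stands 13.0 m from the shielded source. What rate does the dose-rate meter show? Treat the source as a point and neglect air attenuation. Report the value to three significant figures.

Distance alone: (1.42/13.0)² = 0.01193, so 846 × 0.01193 = 10.09 mrem/h.
Shield: 3.44/1.60 = 2.150 half-value layers → attenuation 2^(−2.150) = 0.2253.
Combined: 10.09 × 0.2253 = 2.273 mrem/h.

2.27 mrem/h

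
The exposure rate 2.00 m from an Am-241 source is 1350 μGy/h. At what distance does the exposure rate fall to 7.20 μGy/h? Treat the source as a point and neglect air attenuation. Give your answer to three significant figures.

Applying the 1/r² law, d₂ = d₁·√(I₁/I₂).
I₁/I₂ = 1350/7.20 = 187.5, so d₂ = 2.00 × √187.5 = 27.39 m.

27.4 m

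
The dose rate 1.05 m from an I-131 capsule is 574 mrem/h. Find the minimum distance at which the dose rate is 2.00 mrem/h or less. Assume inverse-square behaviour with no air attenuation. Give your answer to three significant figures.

17.8 m

Using I₁d₁² = I₂d₂², d₂ = d₁·√(I₁/I₂).
I₁/I₂ = 574/2.00 = 287.0, so d₂ = 1.05 × √287.0 = 17.79 m.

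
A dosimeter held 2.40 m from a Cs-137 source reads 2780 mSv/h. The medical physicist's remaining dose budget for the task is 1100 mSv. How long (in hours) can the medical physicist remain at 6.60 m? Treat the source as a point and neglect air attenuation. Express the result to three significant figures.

Applying the 1/r² law, rate at 6.60 m:
2780 × (2.40/6.60)² = 2780 × 0.1322 = 367.5 mSv/h.
Stay time = 1100 mSv ÷ 367.5 mSv/h = 2.993 h.

2.99 h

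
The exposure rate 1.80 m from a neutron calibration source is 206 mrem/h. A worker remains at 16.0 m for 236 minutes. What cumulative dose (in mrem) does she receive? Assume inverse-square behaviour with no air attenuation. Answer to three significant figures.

By the inverse-square law, rate at 16.0 m:
(1.80/16.0)² = 0.01266, so 206 × 0.01266 = 2.608 mrem/h.
Dose = rate × time = 2.608 mrem/h × 3.933 h = 10.26 mrem.

10.3 mrem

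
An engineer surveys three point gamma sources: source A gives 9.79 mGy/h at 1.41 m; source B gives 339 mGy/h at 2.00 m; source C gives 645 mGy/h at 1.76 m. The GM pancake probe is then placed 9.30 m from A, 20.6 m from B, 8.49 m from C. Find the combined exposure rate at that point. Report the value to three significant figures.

By superposition, sum each source's inverse-square contribution:
A: 9.79 × (1.41/9.30)² = 0.2250 mGy/h
B: 339 × (2.00/20.6)² = 3.195 mGy/h
C: 645 × (1.76/8.49)² = 27.72 mGy/h
Total = 0.2250 + 3.195 + 27.72 = 31.14 mGy/h.

31.1 mGy/h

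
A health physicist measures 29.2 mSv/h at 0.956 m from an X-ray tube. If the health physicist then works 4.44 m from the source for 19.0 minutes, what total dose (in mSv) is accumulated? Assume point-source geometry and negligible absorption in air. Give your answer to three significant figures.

By the inverse-square law, rate at 4.44 m:
29.2 × (0.956/4.44)² = 29.2 × 0.04636 = 1.354 mSv/h.
Dose = rate × time = 1.354 mSv/h × 0.3167 h = 0.4288 mSv.

0.429 mSv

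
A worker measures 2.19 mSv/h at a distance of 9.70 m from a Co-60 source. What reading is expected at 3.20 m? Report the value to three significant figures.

Using I₁d₁² = I₂d₂², the rate at 3.20 m is
2.19 × (9.70/3.20)² = 2.19 × 9.188 = 20.12 mSv/h.

20.1 mSv/h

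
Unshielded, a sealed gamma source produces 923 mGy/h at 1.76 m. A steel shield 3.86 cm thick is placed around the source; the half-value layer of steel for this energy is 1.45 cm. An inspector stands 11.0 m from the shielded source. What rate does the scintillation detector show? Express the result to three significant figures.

3.73 mGy/h

Distance alone: 923 × (1.76/11.0)² = 923 × 0.02560 = 23.63 mGy/h.
Shield: 3.86/1.45 = 2.662 half-value layers → attenuation 2^(−2.662) = 0.1580.
Combined: 23.63 × 0.1580 = 3.734 mGy/h.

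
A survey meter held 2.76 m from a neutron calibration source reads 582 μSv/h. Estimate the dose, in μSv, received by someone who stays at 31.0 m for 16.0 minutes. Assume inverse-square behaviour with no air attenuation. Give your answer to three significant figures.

1.23 μSv

Since intensity falls as 1/r², rate at 31.0 m:
(2.76/31.0)² = 0.007927, so 582 × 0.007927 = 4.614 μSv/h.
Dose = rate × time = 4.614 μSv/h × 0.2667 h = 1.231 μSv.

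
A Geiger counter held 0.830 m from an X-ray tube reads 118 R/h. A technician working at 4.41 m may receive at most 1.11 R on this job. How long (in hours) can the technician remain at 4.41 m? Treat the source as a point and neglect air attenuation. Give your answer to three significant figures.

By the inverse-square law, rate at 4.41 m:
(0.830/4.41)² = 0.03542, so 118 × 0.03542 = 4.180 R/h.
Stay time = 1.11 R ÷ 4.180 R/h = 0.2656 h.

0.266 h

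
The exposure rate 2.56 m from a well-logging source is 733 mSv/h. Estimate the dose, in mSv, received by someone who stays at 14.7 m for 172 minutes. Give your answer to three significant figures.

By the inverse-square law, rate at 14.7 m:
(2.56/14.7)² = 0.03033, so 733 × 0.03033 = 22.23 mSv/h.
Dose = rate × time = 22.23 mSv/h × 2.867 h = 63.73 mSv.

63.7 mSv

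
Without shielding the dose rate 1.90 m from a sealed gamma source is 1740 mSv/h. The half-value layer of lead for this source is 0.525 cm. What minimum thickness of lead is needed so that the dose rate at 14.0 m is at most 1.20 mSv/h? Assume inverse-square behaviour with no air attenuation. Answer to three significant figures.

At 14.0 m, distance alone gives 1740 × (1.90/14.0)² = 1740 × 0.01842 = 32.05 mSv/h.
Further attenuation needed: 32.05/1.20 = 26.71.
n = log₂(26.71) = 4.739 half-value layers.
Thickness = 4.739 × 0.525 cm = 2.488 cm.

2.49 cm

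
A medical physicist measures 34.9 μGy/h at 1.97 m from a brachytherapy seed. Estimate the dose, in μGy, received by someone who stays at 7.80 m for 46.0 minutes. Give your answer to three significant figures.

1.71 μGy

Applying the 1/r² law, rate at 7.80 m:
34.9 × (1.97/7.80)² = 34.9 × 0.06379 = 2.226 μGy/h.
Dose = rate × time = 2.226 μGy/h × 0.7667 h = 1.707 μGy.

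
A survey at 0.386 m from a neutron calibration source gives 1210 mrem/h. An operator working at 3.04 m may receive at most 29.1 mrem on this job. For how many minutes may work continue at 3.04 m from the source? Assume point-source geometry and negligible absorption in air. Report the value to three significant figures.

89.5 min

Intensity scales as (d₁/d₂)², so rate at 3.04 m:
1210 × (0.386/3.04)² = 1210 × 0.01612 = 19.51 mrem/h.
Stay time = 29.1 mrem ÷ 19.51 mrem/h = 1.492 h = 89.52 min.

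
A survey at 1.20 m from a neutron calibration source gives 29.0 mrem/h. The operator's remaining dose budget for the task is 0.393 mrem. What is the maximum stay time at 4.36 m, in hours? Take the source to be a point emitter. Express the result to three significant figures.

0.179 h

Intensity scales as (d₁/d₂)², so rate at 4.36 m:
29.0 × (1.20/4.36)² = 29.0 × 0.07575 = 2.197 mrem/h.
Stay time = 0.393 mrem ÷ 2.197 mrem/h = 0.1789 h.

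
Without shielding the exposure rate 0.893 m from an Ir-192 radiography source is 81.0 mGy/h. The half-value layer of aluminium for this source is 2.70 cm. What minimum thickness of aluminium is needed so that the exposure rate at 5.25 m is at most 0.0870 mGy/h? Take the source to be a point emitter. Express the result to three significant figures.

At 5.25 m, distance alone gives (0.893/5.25)² = 0.02893, so 81.0 × 0.02893 = 2.343 mGy/h.
Further attenuation needed: 2.343/0.0870 = 26.93.
n = log₂(26.93) = 4.751 half-value layers.
Thickness = 4.751 × 2.70 cm = 12.83 cm.

12.8 cm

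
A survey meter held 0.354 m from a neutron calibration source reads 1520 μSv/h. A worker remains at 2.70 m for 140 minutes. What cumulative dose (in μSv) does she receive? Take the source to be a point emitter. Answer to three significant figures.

Applying the 1/r² law, rate at 2.70 m:
(0.354/2.70)² = 0.01719, so 1520 × 0.01719 = 26.13 μSv/h.
Dose = rate × time = 26.13 μSv/h × 2.333 h = 60.96 μSv.

61.0 μSv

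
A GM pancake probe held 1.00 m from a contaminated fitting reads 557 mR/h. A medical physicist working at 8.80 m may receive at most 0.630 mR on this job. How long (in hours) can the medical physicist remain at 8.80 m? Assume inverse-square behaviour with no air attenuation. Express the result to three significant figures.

0.0876 h

Since intensity falls as 1/r², rate at 8.80 m:
557 × (1.00/8.80)² = 557 × 0.01291 = 7.191 mR/h.
Stay time = 0.630 mR ÷ 7.191 mR/h = 0.08761 h.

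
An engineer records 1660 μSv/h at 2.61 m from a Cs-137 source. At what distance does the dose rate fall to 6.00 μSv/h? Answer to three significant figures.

By the inverse-square law, d₂ = d₁·√(I₁/I₂).
I₁/I₂ = 1660/6.00 = 276.7, so d₂ = 2.61 × √276.7 = 43.42 m.

43.4 m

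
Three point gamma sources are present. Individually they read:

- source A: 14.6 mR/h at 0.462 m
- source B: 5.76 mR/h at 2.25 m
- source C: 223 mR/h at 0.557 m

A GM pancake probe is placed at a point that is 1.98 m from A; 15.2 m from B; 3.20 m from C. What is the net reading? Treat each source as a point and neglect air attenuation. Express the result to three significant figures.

Each source contributes Iᵢ·(dᵢ/rᵢ)²; contributions add.
A: 14.6 × (0.462/1.98)² = 0.7949 mR/h
B: 5.76 × (2.25/15.2)² = 0.1262 mR/h
C: 223 × (0.557/3.20)² = 6.756 mR/h
Total = 0.7949 + 0.1262 + 6.756 = 7.677 mR/h.

7.68 mR/h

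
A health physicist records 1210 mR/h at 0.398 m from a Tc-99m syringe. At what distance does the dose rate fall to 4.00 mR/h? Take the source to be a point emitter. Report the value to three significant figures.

6.92 m

Since intensity falls as 1/r², d₂ = d₁·√(I₁/I₂).
I₁/I₂ = 1210/4.00 = 302.5, so d₂ = 0.398 × √302.5 = 6.922 m.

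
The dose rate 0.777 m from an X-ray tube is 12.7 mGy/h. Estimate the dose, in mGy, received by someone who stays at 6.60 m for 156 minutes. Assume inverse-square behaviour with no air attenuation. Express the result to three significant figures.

0.458 mGy

By the inverse-square law, rate at 6.60 m:
12.7 × (0.777/6.60)² = 12.7 × 0.01386 = 0.1760 mGy/h.
Dose = rate × time = 0.1760 mGy/h × 2.600 h = 0.4576 mGy.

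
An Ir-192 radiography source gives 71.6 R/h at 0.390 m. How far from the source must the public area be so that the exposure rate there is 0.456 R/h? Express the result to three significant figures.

Intensity scales as (d₁/d₂)², so d₂ = d₁·√(I₁/I₂).
I₁/I₂ = 71.6/0.456 = 157.0, so d₂ = 0.390 × √157.0 = 4.887 m.

4.89 m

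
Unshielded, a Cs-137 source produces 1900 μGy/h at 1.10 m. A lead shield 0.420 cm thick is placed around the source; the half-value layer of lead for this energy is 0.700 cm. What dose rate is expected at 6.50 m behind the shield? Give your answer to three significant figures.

35.9 μGy/h

Distance alone: (1.10/6.50)² = 0.02864, so 1900 × 0.02864 = 54.42 μGy/h.
Shield: 0.420/0.700 = 0.6000 half-value layers → attenuation 2^(−0.6000) = 0.6598.
Combined: 54.42 × 0.6598 = 35.91 μGy/h.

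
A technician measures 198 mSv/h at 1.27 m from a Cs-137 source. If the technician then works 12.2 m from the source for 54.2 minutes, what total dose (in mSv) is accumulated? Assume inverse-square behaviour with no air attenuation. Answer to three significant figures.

1.94 mSv

Using I₁d₁² = I₂d₂², rate at 12.2 m:
(1.27/12.2)² = 0.01084, so 198 × 0.01084 = 2.146 mSv/h.
Dose = rate × time = 2.146 mSv/h × 0.9033 h = 1.938 mSv.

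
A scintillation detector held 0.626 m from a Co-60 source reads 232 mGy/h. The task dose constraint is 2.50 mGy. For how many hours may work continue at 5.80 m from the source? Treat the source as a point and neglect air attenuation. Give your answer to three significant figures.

Intensity scales as (d₁/d₂)², so rate at 5.80 m:
232 × (0.626/5.80)² = 232 × 0.01165 = 2.703 mGy/h.
Stay time = 2.50 mGy ÷ 2.703 mGy/h = 0.9249 h.

0.925 h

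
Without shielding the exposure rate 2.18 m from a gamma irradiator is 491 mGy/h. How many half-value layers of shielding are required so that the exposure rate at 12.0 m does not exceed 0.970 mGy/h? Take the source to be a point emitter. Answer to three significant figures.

4.06 half-value layers

At 12.0 m, distance alone gives (2.18/12.0)² = 0.03300, so 491 × 0.03300 = 16.20 mGy/h.
Further attenuation needed: 16.20/0.970 = 16.70.
n = log₂(16.70) = 4.062 half-value layers.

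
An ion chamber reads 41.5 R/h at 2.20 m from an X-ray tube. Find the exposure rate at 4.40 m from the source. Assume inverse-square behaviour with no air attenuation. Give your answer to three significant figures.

10.4 R/h

Using I₁d₁² = I₂d₂², the rate at 4.40 m is
(2.20/4.40)² = 0.2500, so 41.5 × 0.2500 = 10.38 R/h.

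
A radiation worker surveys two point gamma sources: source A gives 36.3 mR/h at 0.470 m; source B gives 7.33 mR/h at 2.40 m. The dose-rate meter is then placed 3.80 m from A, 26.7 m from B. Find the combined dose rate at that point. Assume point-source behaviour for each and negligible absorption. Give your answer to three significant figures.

By superposition, sum each source's inverse-square contribution:
A: 36.3 × (0.470/3.80)² = 0.5553 mR/h
B: 7.33 × (2.40/26.7)² = 0.05922 mR/h
Total = 0.5553 + 0.05922 = 0.6145 mR/h.

0.615 mR/h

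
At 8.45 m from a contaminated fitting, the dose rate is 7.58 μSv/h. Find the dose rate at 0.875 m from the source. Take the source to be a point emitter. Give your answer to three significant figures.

707 μSv/h

Intensity scales as (d₁/d₂)², so the rate at 0.875 m is
7.58 × (8.45/0.875)² = 7.58 × 93.26 = 706.9 μSv/h.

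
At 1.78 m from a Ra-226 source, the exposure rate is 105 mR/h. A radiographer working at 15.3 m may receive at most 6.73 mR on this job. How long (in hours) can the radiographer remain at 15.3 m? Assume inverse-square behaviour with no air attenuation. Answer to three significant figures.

Intensity scales as (d₁/d₂)², so rate at 15.3 m:
105 × (1.78/15.3)² = 105 × 0.01353 = 1.421 mR/h.
Stay time = 6.73 mR ÷ 1.421 mR/h = 4.736 h.

4.74 h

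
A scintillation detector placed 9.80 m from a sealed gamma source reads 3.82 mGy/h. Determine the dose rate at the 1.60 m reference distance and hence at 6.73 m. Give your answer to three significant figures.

143 mGy/h; 8.10 mGy/h

Applying the 1/r² law,
At 1.60 m: 3.82 × (9.80/1.60)² = 3.82 × 37.52 = 143.3 mGy/h
At 6.73 m: 143.3 × (1.60/6.73)² = 143.3 × 0.05652 = 8.099 mGy/h.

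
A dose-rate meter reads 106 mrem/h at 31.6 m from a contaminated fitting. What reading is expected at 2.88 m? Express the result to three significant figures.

Since intensity falls as 1/r², the rate at 2.88 m is
(31.6/2.88)² = 120.4, so 106 × 120.4 = 12760 mrem/h.

12800 mrem/h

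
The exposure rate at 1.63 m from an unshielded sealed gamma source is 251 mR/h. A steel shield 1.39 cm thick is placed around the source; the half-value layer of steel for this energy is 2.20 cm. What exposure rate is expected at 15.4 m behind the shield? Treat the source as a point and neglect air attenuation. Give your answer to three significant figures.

Distance alone: (1.63/15.4)² = 0.01120, so 251 × 0.01120 = 2.811 mR/h.
Shield: 1.39/2.20 = 0.6318 half-value layers → attenuation 2^(−0.6318) = 0.6454.
Combined: 2.811 × 0.6454 = 1.814 mR/h.

1.81 mR/h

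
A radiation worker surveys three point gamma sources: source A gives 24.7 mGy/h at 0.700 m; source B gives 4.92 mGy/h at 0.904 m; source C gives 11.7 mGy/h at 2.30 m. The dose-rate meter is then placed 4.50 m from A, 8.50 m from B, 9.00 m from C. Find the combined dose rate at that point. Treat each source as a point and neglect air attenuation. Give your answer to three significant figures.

Each source contributes Iᵢ·(dᵢ/rᵢ)²; contributions add.
A: 24.7 × (0.700/4.50)² = 0.5977 mGy/h
B: 4.92 × (0.904/8.50)² = 0.05565 mGy/h
C: 11.7 × (2.30/9.00)² = 0.7641 mGy/h
Total = 0.5977 + 0.05565 + 0.7641 = 1.417 mGy/h.

1.42 mGy/h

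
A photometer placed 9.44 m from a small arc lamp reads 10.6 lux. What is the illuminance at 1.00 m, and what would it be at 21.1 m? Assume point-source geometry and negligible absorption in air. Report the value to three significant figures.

945 lux; 2.12 lux

By the inverse-square law,
At 1.00 m: (9.44/1.00)² = 89.11, so 10.6 × 89.11 = 944.6 lux
At 21.1 m: (1.00/21.1)² = 0.002246, so 944.6 × 0.002246 = 2.122 lux.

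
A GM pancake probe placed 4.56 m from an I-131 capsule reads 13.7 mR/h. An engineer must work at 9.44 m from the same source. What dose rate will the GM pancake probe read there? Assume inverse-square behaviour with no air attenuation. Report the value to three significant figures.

3.20 mR/h

Using I₁d₁² = I₂d₂², scaling from 4.56 m to 9.44 m:
13.7 × (4.56/9.44)² = 13.7 × 0.2333 = 3.196 mR/h.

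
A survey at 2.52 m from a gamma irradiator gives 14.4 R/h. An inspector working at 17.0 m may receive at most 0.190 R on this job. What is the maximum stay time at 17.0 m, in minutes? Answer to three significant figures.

Applying the 1/r² law, rate at 17.0 m:
(2.52/17.0)² = 0.02197, so 14.4 × 0.02197 = 0.3164 R/h.
Stay time = 0.190 R ÷ 0.3164 R/h = 0.6005 h = 36.03 min.

36.0 min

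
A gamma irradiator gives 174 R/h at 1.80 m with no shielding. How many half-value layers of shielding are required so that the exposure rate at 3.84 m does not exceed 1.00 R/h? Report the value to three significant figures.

At 3.84 m, distance alone gives 174 × (1.80/3.84)² = 174 × 0.2197 = 38.23 R/h.
Further attenuation needed: 38.23/1.00 = 38.23.
n = log₂(38.23) = 5.257 half-value layers.

5.26 half-value layers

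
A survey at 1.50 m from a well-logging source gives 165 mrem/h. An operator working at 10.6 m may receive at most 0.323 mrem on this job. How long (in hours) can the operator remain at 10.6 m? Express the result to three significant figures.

0.0978 h

Intensity scales as (d₁/d₂)², so rate at 10.6 m:
(1.50/10.6)² = 0.02002, so 165 × 0.02002 = 3.303 mrem/h.
Stay time = 0.323 mrem ÷ 3.303 mrem/h = 0.09779 h.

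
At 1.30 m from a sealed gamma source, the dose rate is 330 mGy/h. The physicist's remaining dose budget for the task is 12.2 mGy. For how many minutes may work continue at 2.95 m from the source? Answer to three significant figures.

Intensity scales as (d₁/d₂)², so rate at 2.95 m:
(1.30/2.95)² = 0.1942, so 330 × 0.1942 = 64.09 mGy/h.
Stay time = 12.2 mGy ÷ 64.09 mGy/h = 0.1904 h = 11.42 min.

11.4 min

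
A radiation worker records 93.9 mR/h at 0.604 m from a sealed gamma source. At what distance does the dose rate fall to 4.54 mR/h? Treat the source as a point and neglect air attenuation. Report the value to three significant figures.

Intensity scales as (d₁/d₂)², so d₂ = d₁·√(I₁/I₂).
I₁/I₂ = 93.9/4.54 = 20.68, so d₂ = 0.604 × √20.68 = 2.747 m.

2.75 m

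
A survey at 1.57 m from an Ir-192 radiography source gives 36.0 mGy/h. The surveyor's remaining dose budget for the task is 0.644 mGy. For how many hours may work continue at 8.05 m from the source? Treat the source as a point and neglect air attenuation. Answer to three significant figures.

0.470 h

Since intensity falls as 1/r², rate at 8.05 m:
36.0 × (1.57/8.05)² = 36.0 × 0.03804 = 1.369 mGy/h.
Stay time = 0.644 mGy ÷ 1.369 mGy/h = 0.4704 h.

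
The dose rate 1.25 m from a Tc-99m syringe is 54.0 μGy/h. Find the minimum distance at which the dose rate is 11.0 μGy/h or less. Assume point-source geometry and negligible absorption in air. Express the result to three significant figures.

Applying the 1/r² law, d₂ = d₁·√(I₁/I₂).
I₁/I₂ = 54.0/11.0 = 4.909, so d₂ = 1.25 × √4.909 = 2.770 m.

2.77 m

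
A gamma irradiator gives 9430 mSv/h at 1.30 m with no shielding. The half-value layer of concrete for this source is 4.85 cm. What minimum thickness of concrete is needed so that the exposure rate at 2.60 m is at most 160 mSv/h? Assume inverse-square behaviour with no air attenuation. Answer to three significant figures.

18.8 cm

At 2.60 m, distance alone gives (1.30/2.60)² = 0.2500, so 9430 × 0.2500 = 2358 mSv/h.
Further attenuation needed: 2358/160 = 14.74.
n = log₂(14.74) = 3.882 half-value layers.
Thickness = 3.882 × 4.85 cm = 18.83 cm.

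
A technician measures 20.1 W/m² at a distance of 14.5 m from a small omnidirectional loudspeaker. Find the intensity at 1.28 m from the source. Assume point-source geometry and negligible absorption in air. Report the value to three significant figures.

2580 W/m²

Intensity scales as (d₁/d₂)², so the rate at 1.28 m is
(14.5/1.28)² = 128.3, so 20.1 × 128.3 = 2579 W/m².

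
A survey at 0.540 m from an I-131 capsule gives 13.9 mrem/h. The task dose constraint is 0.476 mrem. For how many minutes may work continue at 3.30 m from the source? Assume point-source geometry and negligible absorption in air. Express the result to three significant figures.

76.7 min

Applying the 1/r² law, rate at 3.30 m:
(0.540/3.30)² = 0.02678, so 13.9 × 0.02678 = 0.3722 mrem/h.
Stay time = 0.476 mrem ÷ 0.3722 mrem/h = 1.279 h = 76.74 min.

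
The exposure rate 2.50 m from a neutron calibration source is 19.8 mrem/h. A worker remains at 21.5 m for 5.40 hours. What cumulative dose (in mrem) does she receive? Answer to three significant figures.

1.45 mrem

Since intensity falls as 1/r², rate at 21.5 m:
19.8 × (2.50/21.5)² = 19.8 × 0.01352 = 0.2677 mrem/h.
Dose = rate × time = 0.2677 mrem/h × 5.400 h = 1.446 mrem.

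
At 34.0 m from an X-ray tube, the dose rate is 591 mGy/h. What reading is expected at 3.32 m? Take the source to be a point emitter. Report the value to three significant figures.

Using I₁d₁² = I₂d₂², the rate at 3.32 m is
591 × (34.0/3.32)² = 591 × 104.9 = 62000 mGy/h.

62000 mGy/h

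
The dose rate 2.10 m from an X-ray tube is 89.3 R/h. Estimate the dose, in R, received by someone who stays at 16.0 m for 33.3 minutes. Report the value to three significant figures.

0.854 R

Applying the 1/r² law, rate at 16.0 m:
(2.10/16.0)² = 0.01723, so 89.3 × 0.01723 = 1.539 R/h.
Dose = rate × time = 1.539 R/h × 0.5550 h = 0.8541 R.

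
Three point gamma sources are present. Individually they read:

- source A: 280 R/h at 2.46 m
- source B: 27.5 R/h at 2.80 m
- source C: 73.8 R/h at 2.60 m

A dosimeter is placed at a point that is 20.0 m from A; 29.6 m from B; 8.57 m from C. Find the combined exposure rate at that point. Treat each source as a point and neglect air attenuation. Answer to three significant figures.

11.3 R/h

Each source contributes Iᵢ·(dᵢ/rᵢ)²; contributions add.
A: 280 × (2.46/20.0)² = 4.236 R/h
B: 27.5 × (2.80/29.6)² = 0.2461 R/h
C: 73.8 × (2.60/8.57)² = 6.793 R/h
Total = 4.236 + 0.2461 + 6.793 = 11.28 R/h.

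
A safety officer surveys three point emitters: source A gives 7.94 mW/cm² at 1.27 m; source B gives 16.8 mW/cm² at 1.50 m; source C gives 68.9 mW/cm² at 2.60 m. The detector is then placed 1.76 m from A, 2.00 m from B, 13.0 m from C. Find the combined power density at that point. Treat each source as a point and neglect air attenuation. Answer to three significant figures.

16.3 mW/cm²

Each source contributes Iᵢ·(dᵢ/rᵢ)²; contributions add.
A: 7.94 × (1.27/1.76)² = 4.134 mW/cm²
B: 16.8 × (1.50/2.00)² = 9.450 mW/cm²
C: 68.9 × (2.60/13.0)² = 2.756 mW/cm²
Total = 4.134 + 9.450 + 2.756 = 16.34 mW/cm².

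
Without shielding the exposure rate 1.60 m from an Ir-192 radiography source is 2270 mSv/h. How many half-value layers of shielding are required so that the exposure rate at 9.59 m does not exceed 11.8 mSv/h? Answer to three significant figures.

2.42 half-value layers

At 9.59 m, distance alone gives 2270 × (1.60/9.59)² = 2270 × 0.02784 = 63.20 mSv/h.
Further attenuation needed: 63.20/11.8 = 5.356.
n = log₂(5.356) = 2.421 half-value layers.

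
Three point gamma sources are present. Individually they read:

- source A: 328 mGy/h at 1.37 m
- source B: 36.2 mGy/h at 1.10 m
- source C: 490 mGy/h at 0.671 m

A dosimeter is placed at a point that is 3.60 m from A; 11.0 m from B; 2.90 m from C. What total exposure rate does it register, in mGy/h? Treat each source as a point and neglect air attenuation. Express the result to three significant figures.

Each source contributes Iᵢ·(dᵢ/rᵢ)²; contributions add.
A: 328 × (1.37/3.60)² = 47.50 mGy/h
B: 36.2 × (1.10/11.0)² = 0.3620 mGy/h
C: 490 × (0.671/2.90)² = 26.23 mGy/h
Total = 47.50 + 0.3620 + 26.23 = 74.09 mGy/h.

74.1 mGy/h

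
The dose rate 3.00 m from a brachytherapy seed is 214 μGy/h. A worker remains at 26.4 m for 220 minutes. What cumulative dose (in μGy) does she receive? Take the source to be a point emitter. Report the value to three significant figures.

Using I₁d₁² = I₂d₂², rate at 26.4 m:
214 × (3.00/26.4)² = 214 × 0.01291 = 2.763 μGy/h.
Dose = rate × time = 2.763 μGy/h × 3.667 h = 10.13 μGy.

10.1 μGy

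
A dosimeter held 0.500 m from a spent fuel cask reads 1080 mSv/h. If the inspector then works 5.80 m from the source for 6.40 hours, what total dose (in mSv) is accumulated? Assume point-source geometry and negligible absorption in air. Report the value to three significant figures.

51.4 mSv

Using I₁d₁² = I₂d₂², rate at 5.80 m:
(0.500/5.80)² = 0.007432, so 1080 × 0.007432 = 8.027 mSv/h.
Dose = rate × time = 8.027 mSv/h × 6.400 h = 51.37 mSv.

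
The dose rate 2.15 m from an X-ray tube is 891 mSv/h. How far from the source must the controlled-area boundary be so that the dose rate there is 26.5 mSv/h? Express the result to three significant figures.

12.5 m

Applying the 1/r² law, d₂ = d₁·√(I₁/I₂).
I₁/I₂ = 891/26.5 = 33.62, so d₂ = 2.15 × √33.62 = 12.47 m.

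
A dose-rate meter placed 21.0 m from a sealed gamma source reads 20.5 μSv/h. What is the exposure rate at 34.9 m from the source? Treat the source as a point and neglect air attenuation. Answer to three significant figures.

7.42 μSv/h

By the inverse-square law, scaling from 21.0 m to 34.9 m:
20.5 × (21.0/34.9)² = 20.5 × 0.3621 = 7.423 μSv/h.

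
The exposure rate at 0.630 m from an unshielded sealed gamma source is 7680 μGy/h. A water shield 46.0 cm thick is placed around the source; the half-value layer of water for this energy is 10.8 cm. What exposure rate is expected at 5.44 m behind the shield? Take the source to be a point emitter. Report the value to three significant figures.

5.38 μGy/h

Distance alone: (0.630/5.44)² = 0.01341, so 7680 × 0.01341 = 103.0 μGy/h.
Shield: 46.0/10.8 = 4.259 half-value layers → attenuation 2^(−4.259) = 0.05223.
Combined: 103.0 × 0.05223 = 5.380 μGy/h.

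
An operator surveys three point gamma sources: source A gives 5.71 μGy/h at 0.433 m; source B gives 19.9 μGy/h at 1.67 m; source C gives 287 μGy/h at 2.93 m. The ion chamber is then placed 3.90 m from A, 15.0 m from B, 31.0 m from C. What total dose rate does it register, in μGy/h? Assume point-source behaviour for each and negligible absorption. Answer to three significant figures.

2.88 μGy/h

Each source contributes Iᵢ·(dᵢ/rᵢ)²; contributions add.
A: 5.71 × (0.433/3.90)² = 0.07039 μGy/h
B: 19.9 × (1.67/15.0)² = 0.2467 μGy/h
C: 287 × (2.93/31.0)² = 2.564 μGy/h
Total = 0.07039 + 0.2467 + 2.564 = 2.881 μGy/h.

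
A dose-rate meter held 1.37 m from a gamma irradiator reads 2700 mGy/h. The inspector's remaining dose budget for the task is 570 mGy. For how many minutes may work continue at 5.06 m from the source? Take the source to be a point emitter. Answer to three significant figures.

173 min

By the inverse-square law, rate at 5.06 m:
2700 × (1.37/5.06)² = 2700 × 0.07331 = 197.9 mGy/h.
Stay time = 570 mGy ÷ 197.9 mGy/h = 2.880 h = 172.8 min.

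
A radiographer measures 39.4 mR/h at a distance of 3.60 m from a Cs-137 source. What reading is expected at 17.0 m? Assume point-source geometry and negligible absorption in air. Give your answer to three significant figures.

Since intensity falls as 1/r², the rate at 17.0 m is
(3.60/17.0)² = 0.04484, so 39.4 × 0.04484 = 1.767 mR/h.

1.77 mR/h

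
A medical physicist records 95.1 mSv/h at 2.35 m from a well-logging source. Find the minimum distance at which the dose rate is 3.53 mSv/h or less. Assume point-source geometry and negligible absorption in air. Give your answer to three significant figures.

12.2 m

Intensity scales as (d₁/d₂)², so d₂ = d₁·√(I₁/I₂).
I₁/I₂ = 95.1/3.53 = 26.94, so d₂ = 2.35 × √26.94 = 12.20 m.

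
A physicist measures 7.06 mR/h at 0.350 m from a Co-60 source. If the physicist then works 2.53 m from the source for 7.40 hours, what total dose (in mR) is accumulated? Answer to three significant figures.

Using I₁d₁² = I₂d₂², rate at 2.53 m:
(0.350/2.53)² = 0.01914, so 7.06 × 0.01914 = 0.1351 mR/h.
Dose = rate × time = 0.1351 mR/h × 7.400 h = 0.9997 mR.

1.00 mR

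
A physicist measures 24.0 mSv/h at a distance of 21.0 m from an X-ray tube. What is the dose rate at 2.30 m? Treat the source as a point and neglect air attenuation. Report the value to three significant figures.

Since intensity falls as 1/r², the rate at 2.30 m is
(21.0/2.30)² = 83.36, so 24.0 × 83.36 = 2001 mSv/h.

2000 mSv/h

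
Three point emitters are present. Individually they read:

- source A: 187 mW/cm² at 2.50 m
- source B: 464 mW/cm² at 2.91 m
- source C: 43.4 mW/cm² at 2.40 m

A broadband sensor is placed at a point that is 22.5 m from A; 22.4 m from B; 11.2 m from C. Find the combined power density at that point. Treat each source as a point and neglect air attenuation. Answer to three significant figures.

Each source contributes Iᵢ·(dᵢ/rᵢ)²; contributions add.
A: 187 × (2.50/22.5)² = 2.309 mW/cm²
B: 464 × (2.91/22.4)² = 7.831 mW/cm²
C: 43.4 × (2.40/11.2)² = 1.993 mW/cm²
Total = 2.309 + 7.831 + 1.993 = 12.13 mW/cm².

12.1 mW/cm²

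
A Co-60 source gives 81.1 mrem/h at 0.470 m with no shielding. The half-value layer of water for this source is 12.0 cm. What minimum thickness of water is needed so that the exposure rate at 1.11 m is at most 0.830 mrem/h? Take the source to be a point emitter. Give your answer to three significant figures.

At 1.11 m, distance alone gives (0.470/1.11)² = 0.1793, so 81.1 × 0.1793 = 14.54 mrem/h.
Further attenuation needed: 14.54/0.830 = 17.52.
n = log₂(17.52) = 4.131 half-value layers.
Thickness = 4.131 × 12.0 cm = 49.57 cm.

49.6 cm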